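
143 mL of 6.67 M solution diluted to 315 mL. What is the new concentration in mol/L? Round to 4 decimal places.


Dilution: M1*V1 = M2*V2, solve for M2.
M2 = M1*V1 / V2
M2 = 6.67 * 143 / 315
M2 = 953.81 / 315
M2 = 3.02796825 mol/L, rounded to 4 dp:

3.0280 mol/L


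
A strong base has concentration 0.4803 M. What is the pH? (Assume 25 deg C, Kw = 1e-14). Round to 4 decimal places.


A strong base dissociates completely, so [OH-] equals the given concentration.
pOH = -log10([OH-]) = -log10(0.4803) = 0.318487
pH = 14 - pOH = 14 - 0.318487
pH = 13.681513, rounded to 4 dp:

13.6815


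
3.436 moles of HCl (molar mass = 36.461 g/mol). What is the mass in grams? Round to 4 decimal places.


mass = n * M
mass = 3.436 * 36.461
mass = 125.279996 g, rounded to 4 dp:

125.2800 g


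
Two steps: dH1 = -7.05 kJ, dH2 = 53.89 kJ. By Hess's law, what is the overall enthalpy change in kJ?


Hess's law: enthalpy is a state function, so add the step enthalpies.
dH_total = dH1 + dH2 = -7.05 + (53.89)
dH_total = 46.84 kJ:

46.84 kJ


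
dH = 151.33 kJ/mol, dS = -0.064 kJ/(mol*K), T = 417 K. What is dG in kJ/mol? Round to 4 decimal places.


Gibbs: dG = dH - T*dS (consistent units, dS already in kJ/(mol*K)).
T*dS = 417 * -0.064 = -26.688
dG = 151.33 - (-26.688)
dG = 178.018 kJ/mol, rounded to 4 dp:

178.0180 kJ/mol


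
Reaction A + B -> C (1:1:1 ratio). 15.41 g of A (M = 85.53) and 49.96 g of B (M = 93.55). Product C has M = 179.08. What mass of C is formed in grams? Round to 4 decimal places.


Find moles of each reactant; the smaller value is the limiting reagent in a 1:1:1 reaction, so moles_C equals moles of the limiter.
n_A = mass_A / M_A = 15.41 / 85.53 = 0.180171 mol
n_B = mass_B / M_B = 49.96 / 93.55 = 0.534046 mol
Limiting reagent: A (smaller), n_limiting = 0.180171 mol
mass_C = n_limiting * M_C = 0.180171 * 179.08
mass_C = 32.26502268 g, rounded to 4 dp:

32.2650 g


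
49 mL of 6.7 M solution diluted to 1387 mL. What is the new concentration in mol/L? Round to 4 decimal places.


Dilution: M1*V1 = M2*V2, solve for M2.
M2 = M1*V1 / V2
M2 = 6.7 * 49 / 1387
M2 = 328.3 / 1387
M2 = 0.23669791 mol/L, rounded to 4 dp:

0.2367 mol/L


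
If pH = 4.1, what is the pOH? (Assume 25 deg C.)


At 25 deg C, pH + pOH = 14.
pOH = 14 - pH = 14 - 4.1
pOH = 9.9:

9.90


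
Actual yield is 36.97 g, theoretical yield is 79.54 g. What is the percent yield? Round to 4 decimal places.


% yield = 100 * actual / theoretical
% yield = 100 * 36.97 / 79.54
% yield = 46.47975861 %, rounded to 4 dp:

46.4798 %


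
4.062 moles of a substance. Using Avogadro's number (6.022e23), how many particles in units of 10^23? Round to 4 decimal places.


N = n * NA, then divide by 1e23 for the requested units.
N / 1e23 = n * 6.022
N / 1e23 = 4.062 * 6.022
N / 1e23 = 24.461364, rounded to 4 dp:

24.4614


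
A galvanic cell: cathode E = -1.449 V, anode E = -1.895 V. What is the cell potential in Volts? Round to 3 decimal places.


Standard cell potential: E_cell = E_cathode - E_anode.
E_cell = -1.449 - (-1.895)
E_cell = 0.446 V, rounded to 3 dp:

0.446 V


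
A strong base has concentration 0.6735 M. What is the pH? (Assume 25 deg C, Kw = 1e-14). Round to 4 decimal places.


A strong base dissociates completely, so [OH-] equals the given concentration.
pOH = -log10([OH-]) = -log10(0.6735) = 0.171662
pH = 14 - pOH = 14 - 0.171662
pH = 13.828338, rounded to 4 dp:

13.8283


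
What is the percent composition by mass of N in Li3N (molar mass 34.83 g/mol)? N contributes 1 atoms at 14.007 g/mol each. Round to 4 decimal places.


pct = 100 * (n_elem * M_elem) / M_total
mass_contribution = 1 * 14.007 = 14.007 g/mol
pct = 100 * 14.007 / 34.83
pct = 40.21533161 %, rounded to 4 dp:

40.2153 %


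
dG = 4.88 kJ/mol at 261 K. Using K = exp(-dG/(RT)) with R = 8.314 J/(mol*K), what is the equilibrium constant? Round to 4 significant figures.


dG is in kJ/mol; multiply by 1000 to match R in J/(mol*K).
RT = 8.314 * 261 = 2169.954 J/mol
exponent = -dG*1000 / (RT) = -(4.88*1000) / 2169.954 = -2.2488956
K = exp(-2.2488956)
K = 0.10551569, rounded to 4 significant figures:

0.1055


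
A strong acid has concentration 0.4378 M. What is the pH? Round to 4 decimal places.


A strong acid dissociates completely, so [H+] equals the given concentration.
pH = -log10([H+]) = -log10(0.4378)
pH = 0.35872424, rounded to 4 dp:

0.3587


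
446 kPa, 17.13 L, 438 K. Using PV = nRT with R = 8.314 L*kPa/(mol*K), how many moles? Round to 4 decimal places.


PV = nRT, solve for n = PV / (RT).
PV = 446 * 17.13 = 7639.98
RT = 8.314 * 438 = 3641.532
n = 7639.98 / 3641.532
n = 2.09801259 mol, rounded to 4 dp:

2.0980 mol


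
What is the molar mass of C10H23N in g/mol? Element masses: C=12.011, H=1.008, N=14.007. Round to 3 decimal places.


M = sum(count * atomic_mass) over atoms.
M = 10*12.011 + 23*1.008 + 1*14.007
M = 120.11 + 23.184 + 14.007
M = 157.301 g/mol, rounded to 3 dp:

157.301 g/mol


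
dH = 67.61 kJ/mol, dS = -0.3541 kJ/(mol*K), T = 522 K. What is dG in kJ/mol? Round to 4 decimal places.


Gibbs: dG = dH - T*dS (consistent units, dS already in kJ/(mol*K)).
T*dS = 522 * -0.3541 = -184.8402
dG = 67.61 - (-184.8402)
dG = 252.4502 kJ/mol, rounded to 4 dp:

252.4502 kJ/mol


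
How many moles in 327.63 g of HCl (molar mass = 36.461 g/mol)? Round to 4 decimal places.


n = mass / M
n = 327.63 / 36.461
n = 8.98576561 mol, rounded to 4 dp:

8.9858 mol


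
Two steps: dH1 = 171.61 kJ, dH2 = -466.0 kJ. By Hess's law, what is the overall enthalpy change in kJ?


Hess's law: enthalpy is a state function, so add the step enthalpies.
dH_total = dH1 + dH2 = 171.61 + (-466.0)
dH_total = -294.39 kJ:

-294.39 kJ


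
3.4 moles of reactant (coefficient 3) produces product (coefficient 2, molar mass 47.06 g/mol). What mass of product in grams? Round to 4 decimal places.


Use the coefficient ratio to convert reactant moles to product moles, then multiply by the product's molar mass.
moles_P = moles_R * (coeff_P / coeff_R) = 3.4 * (2/3) = 2.266667
mass_P = moles_P * M_P = 2.266667 * 47.06
mass_P = 106.66934902 g, rounded to 4 dp:

106.6693 g


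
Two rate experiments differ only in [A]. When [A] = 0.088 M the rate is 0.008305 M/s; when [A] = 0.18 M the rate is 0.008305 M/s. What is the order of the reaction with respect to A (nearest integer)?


Rate is proportional to [A]^n, so rate2/rate1 = ([A]2/[A]1)^n. Take logs to solve for n.
rate2/rate1 = 0.008305 / 0.008305 = 1.0
[A]2/[A]1 = 0.18 / 0.088 = 2.0455
n = ln(1.0) / ln(2.0455) = 0.0
Nearest integer order:

0


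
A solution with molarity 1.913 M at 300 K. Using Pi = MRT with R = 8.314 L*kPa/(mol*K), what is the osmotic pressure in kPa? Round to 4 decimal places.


Osmotic pressure (van't Hoff): Pi = M*R*T.
RT = 8.314 * 300 = 2494.2
Pi = 1.913 * 2494.2
Pi = 4771.4046 kPa, rounded to 4 dp:

4771.4046 kPa


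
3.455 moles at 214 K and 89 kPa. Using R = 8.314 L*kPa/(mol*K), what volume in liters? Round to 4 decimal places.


PV = nRT, solve for V = nRT / P.
nRT = 3.455 * 8.314 * 214 = 6147.1222
V = 6147.1222 / 89
V = 69.06878876 L, rounded to 4 dp:

69.0688 L


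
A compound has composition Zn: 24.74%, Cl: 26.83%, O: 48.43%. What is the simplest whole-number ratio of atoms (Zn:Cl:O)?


Assume 100 g of compound, divide each mass% by atomic mass to get moles, then normalize by the smallest to get a raw atom ratio.
Moles per 100 g: Zn: 24.74/65.38 = 0.3784, Cl: 26.83/35.453 = 0.7568, O: 48.43/15.999 = 3.0271
Raw ratio (divide by min = 0.3784): Zn: 1.0, Cl: 2.0, O: 8.0
Multiply by 1 to clear fractions: Zn: 1.0 ~= 1, Cl: 2.0 ~= 2, O: 8.0 ~= 8
Reduce by GCD to get the simplest whole-number ratio:

1:2:8


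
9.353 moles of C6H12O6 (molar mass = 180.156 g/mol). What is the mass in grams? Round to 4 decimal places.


mass = n * M
mass = 9.353 * 180.156
mass = 1684.999068 g, rounded to 4 dp:

1684.9991 g


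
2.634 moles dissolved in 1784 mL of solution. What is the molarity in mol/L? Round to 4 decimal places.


Convert volume to liters: V_L = V_mL / 1000.
V_L = 1784 / 1000 = 1.784 L
M = n / V_L = 2.634 / 1.784
M = 1.4764574 mol/L, rounded to 4 dp:

1.4765 mol/L


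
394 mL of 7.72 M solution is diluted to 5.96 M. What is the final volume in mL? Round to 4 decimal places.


Dilution: M1*V1 = M2*V2, solve for V2.
V2 = M1*V1 / M2
V2 = 7.72 * 394 / 5.96
V2 = 3041.68 / 5.96
V2 = 510.34899329 mL, rounded to 4 dp:

510.3490 mL


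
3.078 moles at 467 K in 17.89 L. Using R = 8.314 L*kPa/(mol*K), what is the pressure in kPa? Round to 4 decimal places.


PV = nRT, solve for P = nRT / V.
nRT = 3.078 * 8.314 * 467 = 11950.7598
P = 11950.7598 / 17.89
P = 668.01340414 kPa, rounded to 4 dp:

668.0134 kPa


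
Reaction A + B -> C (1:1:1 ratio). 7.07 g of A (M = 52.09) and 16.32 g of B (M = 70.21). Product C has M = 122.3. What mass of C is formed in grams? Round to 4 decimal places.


Find moles of each reactant; the smaller value is the limiting reagent in a 1:1:1 reaction, so moles_C equals moles of the limiter.
n_A = mass_A / M_A = 7.07 / 52.09 = 0.135727 mol
n_B = mass_B / M_B = 16.32 / 70.21 = 0.232446 mol
Limiting reagent: A (smaller), n_limiting = 0.135727 mol
mass_C = n_limiting * M_C = 0.135727 * 122.3
mass_C = 16.5994121 g, rounded to 4 dp:

16.5994 g


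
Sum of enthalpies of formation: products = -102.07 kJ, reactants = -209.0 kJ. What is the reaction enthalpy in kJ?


dH_rxn = sum(dH_f products) - sum(dH_f reactants)
dH_rxn = -102.07 - (-209.0)
dH_rxn = 106.93 kJ:

106.93 kJ


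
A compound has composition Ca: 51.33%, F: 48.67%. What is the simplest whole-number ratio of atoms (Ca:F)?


Assume 100 g of compound, divide each mass% by atomic mass to get moles, then normalize by the smallest to get a raw atom ratio.
Moles per 100 g: Ca: 51.33/40.078 = 1.2808, F: 48.67/18.998 = 2.5618
Raw ratio (divide by min = 1.2808): Ca: 1.0, F: 2.0
Multiply by 1 to clear fractions: Ca: 1.0 ~= 1, F: 2.0 ~= 2
Reduce by GCD to get the simplest whole-number ratio:

1:2


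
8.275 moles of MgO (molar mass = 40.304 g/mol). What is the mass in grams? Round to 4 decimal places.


mass = n * M
mass = 8.275 * 40.304
mass = 333.5156 g, rounded to 4 dp:

333.5156 g


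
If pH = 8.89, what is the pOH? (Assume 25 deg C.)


At 25 deg C, pH + pOH = 14.
pOH = 14 - pH = 14 - 8.89
pOH = 5.11:

5.11


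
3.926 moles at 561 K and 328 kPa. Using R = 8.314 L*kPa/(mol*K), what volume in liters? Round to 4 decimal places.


PV = nRT, solve for V = nRT / P.
nRT = 3.926 * 8.314 * 561 = 18311.4686
V = 18311.4686 / 328
V = 55.82764817 L, rounded to 4 dp:

55.8276 L


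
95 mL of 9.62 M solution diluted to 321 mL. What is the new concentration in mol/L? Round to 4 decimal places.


Dilution: M1*V1 = M2*V2, solve for M2.
M2 = M1*V1 / V2
M2 = 9.62 * 95 / 321
M2 = 913.9 / 321
M2 = 2.8470405 mol/L, rounded to 4 dp:

2.8470 mol/L


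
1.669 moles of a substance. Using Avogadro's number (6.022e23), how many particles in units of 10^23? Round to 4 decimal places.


N = n * NA, then divide by 1e23 for the requested units.
N / 1e23 = n * 6.022
N / 1e23 = 1.669 * 6.022
N / 1e23 = 10.050718, rounded to 4 dp:

10.0507


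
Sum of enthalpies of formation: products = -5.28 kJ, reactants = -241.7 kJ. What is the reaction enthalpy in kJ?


dH_rxn = sum(dH_f products) - sum(dH_f reactants)
dH_rxn = -5.28 - (-241.7)
dH_rxn = 236.42 kJ:

236.42 kJ


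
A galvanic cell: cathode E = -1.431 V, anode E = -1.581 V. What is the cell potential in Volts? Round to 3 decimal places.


Standard cell potential: E_cell = E_cathode - E_anode.
E_cell = -1.431 - (-1.581)
E_cell = 0.15 V, rounded to 3 dp:

0.150 V


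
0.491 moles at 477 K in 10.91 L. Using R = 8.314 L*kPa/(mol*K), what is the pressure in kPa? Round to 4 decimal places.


PV = nRT, solve for P = nRT / V.
nRT = 0.491 * 8.314 * 477 = 1947.197
P = 1947.197 / 10.91
P = 178.47818515 kPa, rounded to 4 dp:

178.4782 kPa


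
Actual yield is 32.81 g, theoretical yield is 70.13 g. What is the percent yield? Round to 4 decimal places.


% yield = 100 * actual / theoretical
% yield = 100 * 32.81 / 70.13
% yield = 46.78454299 %, rounded to 4 dp:

46.7845 %


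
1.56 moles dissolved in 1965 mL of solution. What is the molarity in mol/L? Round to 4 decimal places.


Convert volume to liters: V_L = V_mL / 1000.
V_L = 1965 / 1000 = 1.965 L
M = n / V_L = 1.56 / 1.965
M = 0.79389313 mol/L, rounded to 4 dp:

0.7939 mol/L


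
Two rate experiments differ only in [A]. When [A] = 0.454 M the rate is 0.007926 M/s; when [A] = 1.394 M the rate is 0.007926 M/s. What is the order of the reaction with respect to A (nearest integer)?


Rate is proportional to [A]^n, so rate2/rate1 = ([A]2/[A]1)^n. Take logs to solve for n.
rate2/rate1 = 0.007926 / 0.007926 = 1.0
[A]2/[A]1 = 1.394 / 0.454 = 3.0705
n = ln(1.0) / ln(3.0705) = 0.0
Nearest integer order:

0


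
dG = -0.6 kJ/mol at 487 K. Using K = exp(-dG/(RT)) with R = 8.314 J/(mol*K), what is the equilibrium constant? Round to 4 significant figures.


dG is in kJ/mol; multiply by 1000 to match R in J/(mol*K).
RT = 8.314 * 487 = 4048.918 J/mol
exponent = -dG*1000 / (RT) = -(-0.6*1000) / 4048.918 = 0.14818774
K = exp(0.14818774)
K = 1.1597306, rounded to 4 significant figures:

1.160


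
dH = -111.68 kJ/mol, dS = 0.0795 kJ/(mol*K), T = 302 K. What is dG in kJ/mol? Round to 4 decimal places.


Gibbs: dG = dH - T*dS (consistent units, dS already in kJ/(mol*K)).
T*dS = 302 * 0.0795 = 24.009
dG = -111.68 - (24.009)
dG = -135.689 kJ/mol, rounded to 4 dp:

-135.6890 kJ/mol


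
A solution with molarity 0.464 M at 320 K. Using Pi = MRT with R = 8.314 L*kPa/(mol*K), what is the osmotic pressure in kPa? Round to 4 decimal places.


Osmotic pressure (van't Hoff): Pi = M*R*T.
RT = 8.314 * 320 = 2660.48
Pi = 0.464 * 2660.48
Pi = 1234.46272 kPa, rounded to 4 dp:

1234.4627 kPa


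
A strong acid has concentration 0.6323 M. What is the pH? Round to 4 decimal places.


A strong acid dissociates completely, so [H+] equals the given concentration.
pH = -log10([H+]) = -log10(0.6323)
pH = 0.19907682, rounded to 4 dp:

0.1991


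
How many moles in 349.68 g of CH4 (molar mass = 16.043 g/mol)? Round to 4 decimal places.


n = mass / M
n = 349.68 / 16.043
n = 21.79642212 mol, rounded to 4 dp:

21.7964 mol


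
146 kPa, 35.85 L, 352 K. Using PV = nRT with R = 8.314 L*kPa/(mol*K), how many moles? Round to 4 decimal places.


PV = nRT, solve for n = PV / (RT).
PV = 146 * 35.85 = 5234.1
RT = 8.314 * 352 = 2926.528
n = 5234.1 / 2926.528
n = 1.7885016 mol, rounded to 4 dp:

1.7885 mol


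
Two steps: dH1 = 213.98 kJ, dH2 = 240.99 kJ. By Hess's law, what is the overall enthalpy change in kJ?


Hess's law: enthalpy is a state function, so add the step enthalpies.
dH_total = dH1 + dH2 = 213.98 + (240.99)
dH_total = 454.97 kJ:

454.97 kJ


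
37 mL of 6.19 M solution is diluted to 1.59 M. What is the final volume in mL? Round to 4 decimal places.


Dilution: M1*V1 = M2*V2, solve for V2.
V2 = M1*V1 / M2
V2 = 6.19 * 37 / 1.59
V2 = 229.03 / 1.59
V2 = 144.04402516 mL, rounded to 4 dp:

144.0440 mL


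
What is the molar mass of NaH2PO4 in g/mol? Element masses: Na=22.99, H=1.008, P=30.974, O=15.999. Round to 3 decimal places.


M = sum(count * atomic_mass) over atoms.
M = 1*22.99 + 2*1.008 + 1*30.974 + 4*15.999
M = 22.99 + 2.016 + 30.974 + 63.996
M = 119.976 g/mol, rounded to 3 dp:

119.976 g/mol


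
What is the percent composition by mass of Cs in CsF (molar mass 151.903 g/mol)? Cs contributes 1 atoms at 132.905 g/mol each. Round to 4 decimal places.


pct = 100 * (n_elem * M_elem) / M_total
mass_contribution = 1 * 132.905 = 132.905 g/mol
pct = 100 * 132.905 / 151.903
pct = 87.49333456 %, rounded to 4 dp:

87.4933 %


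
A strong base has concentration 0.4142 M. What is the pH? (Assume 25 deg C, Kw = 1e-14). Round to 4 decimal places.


A strong base dissociates completely, so [OH-] equals the given concentration.
pOH = -log10([OH-]) = -log10(0.4142) = 0.38279
pH = 14 - pOH = 14 - 0.38279
pH = 13.61721, rounded to 4 dp:

13.6172


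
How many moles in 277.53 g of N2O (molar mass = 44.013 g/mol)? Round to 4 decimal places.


n = mass / M
n = 277.53 / 44.013
n = 6.30563697 mol, rounded to 4 dp:

6.3056 mol


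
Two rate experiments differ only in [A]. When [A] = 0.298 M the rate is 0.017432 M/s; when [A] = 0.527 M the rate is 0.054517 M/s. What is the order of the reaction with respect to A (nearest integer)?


Rate is proportional to [A]^n, so rate2/rate1 = ([A]2/[A]1)^n. Take logs to solve for n.
rate2/rate1 = 0.054517 / 0.017432 = 3.1274
[A]2/[A]1 = 0.527 / 0.298 = 1.7685
n = ln(3.1274) / ln(1.7685) = 2.0
Nearest integer order:

2


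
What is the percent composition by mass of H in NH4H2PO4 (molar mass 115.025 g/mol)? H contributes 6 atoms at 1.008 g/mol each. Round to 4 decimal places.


pct = 100 * (n_elem * M_elem) / M_total
mass_contribution = 6 * 1.008 = 6.048 g/mol
pct = 100 * 6.048 / 115.025
pct = 5.25798739 %, rounded to 4 dp:

5.2580 %


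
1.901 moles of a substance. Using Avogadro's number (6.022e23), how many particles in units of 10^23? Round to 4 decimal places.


N = n * NA, then divide by 1e23 for the requested units.
N / 1e23 = n * 6.022
N / 1e23 = 1.901 * 6.022
N / 1e23 = 11.447822, rounded to 4 dp:

11.4478


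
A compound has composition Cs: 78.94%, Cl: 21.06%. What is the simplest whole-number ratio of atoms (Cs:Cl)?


Assume 100 g of compound, divide each mass% by atomic mass to get moles, then normalize by the smallest to get a raw atom ratio.
Moles per 100 g: Cs: 78.94/132.905 = 0.594, Cl: 21.06/35.453 = 0.594
Raw ratio (divide by min = 0.594): Cs: 1.0, Cl: 1.0
Multiply by 1 to clear fractions: Cs: 1.0 ~= 1, Cl: 1.0 ~= 1
Reduce by GCD to get the simplest whole-number ratio:

1:1


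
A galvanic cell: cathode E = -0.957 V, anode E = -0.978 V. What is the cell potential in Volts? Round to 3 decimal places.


Standard cell potential: E_cell = E_cathode - E_anode.
E_cell = -0.957 - (-0.978)
E_cell = 0.021 V, rounded to 3 dp:

0.021 V


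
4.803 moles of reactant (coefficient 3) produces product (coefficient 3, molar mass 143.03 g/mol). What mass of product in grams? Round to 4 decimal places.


Use the coefficient ratio to convert reactant moles to product moles, then multiply by the product's molar mass.
moles_P = moles_R * (coeff_P / coeff_R) = 4.803 * (3/3) = 4.803
mass_P = moles_P * M_P = 4.803 * 143.03
mass_P = 686.97309 g, rounded to 4 dp:

686.9731 g


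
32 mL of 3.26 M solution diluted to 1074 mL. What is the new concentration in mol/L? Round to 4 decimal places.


Dilution: M1*V1 = M2*V2, solve for M2.
M2 = M1*V1 / V2
M2 = 3.26 * 32 / 1074
M2 = 104.32 / 1074
M2 = 0.09713222 mol/L, rounded to 4 dp:

0.0971 mol/L


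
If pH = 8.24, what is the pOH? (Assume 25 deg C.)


At 25 deg C, pH + pOH = 14.
pOH = 14 - pH = 14 - 8.24
pOH = 5.76:

5.76


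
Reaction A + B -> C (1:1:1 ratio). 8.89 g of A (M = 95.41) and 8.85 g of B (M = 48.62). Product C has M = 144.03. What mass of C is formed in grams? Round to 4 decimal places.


Find moles of each reactant; the smaller value is the limiting reagent in a 1:1:1 reaction, so moles_C equals moles of the limiter.
n_A = mass_A / M_A = 8.89 / 95.41 = 0.093177 mol
n_B = mass_B / M_B = 8.85 / 48.62 = 0.182024 mol
Limiting reagent: A (smaller), n_limiting = 0.093177 mol
mass_C = n_limiting * M_C = 0.093177 * 144.03
mass_C = 13.42028331 g, rounded to 4 dp:

13.4203 g


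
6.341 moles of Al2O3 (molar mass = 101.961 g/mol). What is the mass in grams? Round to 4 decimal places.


mass = n * M
mass = 6.341 * 101.961
mass = 646.534701 g, rounded to 4 dp:

646.5347 g


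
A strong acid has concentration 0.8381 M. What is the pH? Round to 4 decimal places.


A strong acid dissociates completely, so [H+] equals the given concentration.
pH = -log10([H+]) = -log10(0.8381)
pH = 0.07670416, rounded to 4 dp:

0.0767


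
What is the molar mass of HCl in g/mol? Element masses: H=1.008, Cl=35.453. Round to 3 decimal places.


M = sum(count * atomic_mass) over atoms.
M = 1*1.008 + 1*35.453
M = 1.008 + 35.453
M = 36.461 g/mol, rounded to 3 dp:

36.461 g/mol


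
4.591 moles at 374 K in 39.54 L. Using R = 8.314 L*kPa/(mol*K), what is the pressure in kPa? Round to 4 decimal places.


PV = nRT, solve for P = nRT / V.
nRT = 4.591 * 8.314 * 374 = 14275.4207
P = 14275.4207 / 39.54
P = 361.03744815 kPa, rounded to 4 dp:

361.0374 kPa


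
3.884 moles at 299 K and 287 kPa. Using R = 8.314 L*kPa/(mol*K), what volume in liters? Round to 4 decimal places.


PV = nRT, solve for V = nRT / P.
nRT = 3.884 * 8.314 * 299 = 9655.1812
V = 9655.1812 / 287
V = 33.64174634 L, rounded to 4 dp:

33.6417 L


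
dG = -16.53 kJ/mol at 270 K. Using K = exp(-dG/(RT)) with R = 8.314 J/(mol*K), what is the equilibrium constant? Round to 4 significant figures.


dG is in kJ/mol; multiply by 1000 to match R in J/(mol*K).
RT = 8.314 * 270 = 2244.78 J/mol
exponent = -dG*1000 / (RT) = -(-16.53*1000) / 2244.78 = 7.36375057
K = exp(7.36375057)
K = 1577.7429, rounded to 4 significant figures:

1578


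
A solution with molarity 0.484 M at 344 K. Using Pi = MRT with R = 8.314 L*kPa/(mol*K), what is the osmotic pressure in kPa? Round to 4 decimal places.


Osmotic pressure (van't Hoff): Pi = M*R*T.
RT = 8.314 * 344 = 2860.016
Pi = 0.484 * 2860.016
Pi = 1384.247744 kPa, rounded to 4 dp:

1384.2477 kPa


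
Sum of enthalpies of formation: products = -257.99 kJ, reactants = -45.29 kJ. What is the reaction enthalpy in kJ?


dH_rxn = sum(dH_f products) - sum(dH_f reactants)
dH_rxn = -257.99 - (-45.29)
dH_rxn = -212.7 kJ:

-212.70 kJ


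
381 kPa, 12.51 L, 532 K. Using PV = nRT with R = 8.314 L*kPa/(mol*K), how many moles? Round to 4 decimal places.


PV = nRT, solve for n = PV / (RT).
PV = 381 * 12.51 = 4766.31
RT = 8.314 * 532 = 4423.048
n = 4766.31 / 4423.048
n = 1.07760757 mol, rounded to 4 dp:

1.0776 mol


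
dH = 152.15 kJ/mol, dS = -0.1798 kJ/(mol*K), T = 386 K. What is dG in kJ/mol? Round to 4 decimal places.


Gibbs: dG = dH - T*dS (consistent units, dS already in kJ/(mol*K)).
T*dS = 386 * -0.1798 = -69.4028
dG = 152.15 - (-69.4028)
dG = 221.5528 kJ/mol, rounded to 4 dp:

221.5528 kJ/mol


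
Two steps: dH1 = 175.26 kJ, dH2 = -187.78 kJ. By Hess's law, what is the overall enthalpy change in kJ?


Hess's law: enthalpy is a state function, so add the step enthalpies.
dH_total = dH1 + dH2 = 175.26 + (-187.78)
dH_total = -12.52 kJ:

-12.52 kJ


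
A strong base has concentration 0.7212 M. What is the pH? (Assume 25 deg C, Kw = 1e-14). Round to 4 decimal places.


A strong base dissociates completely, so [OH-] equals the given concentration.
pOH = -log10([OH-]) = -log10(0.7212) = 0.141944
pH = 14 - pOH = 14 - 0.141944
pH = 13.858056, rounded to 4 dp:

13.8581


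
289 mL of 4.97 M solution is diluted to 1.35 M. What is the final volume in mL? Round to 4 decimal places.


Dilution: M1*V1 = M2*V2, solve for V2.
V2 = M1*V1 / M2
V2 = 4.97 * 289 / 1.35
V2 = 1436.33 / 1.35
V2 = 1063.94814815 mL, rounded to 4 dp:

1063.9481 mL


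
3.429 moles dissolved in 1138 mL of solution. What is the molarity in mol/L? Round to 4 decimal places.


Convert volume to liters: V_L = V_mL / 1000.
V_L = 1138 / 1000 = 1.138 L
M = n / V_L = 3.429 / 1.138
M = 3.01318102 mol/L, rounded to 4 dp:

3.0132 mol/L


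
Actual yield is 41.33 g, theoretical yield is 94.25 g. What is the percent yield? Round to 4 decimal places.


% yield = 100 * actual / theoretical
% yield = 100 * 41.33 / 94.25
% yield = 43.85145889 %, rounded to 4 dp:

43.8515 %


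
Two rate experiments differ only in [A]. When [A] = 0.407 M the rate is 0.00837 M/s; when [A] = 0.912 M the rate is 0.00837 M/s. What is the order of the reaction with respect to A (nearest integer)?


Rate is proportional to [A]^n, so rate2/rate1 = ([A]2/[A]1)^n. Take logs to solve for n.
rate2/rate1 = 0.00837 / 0.00837 = 1.0
[A]2/[A]1 = 0.912 / 0.407 = 2.2408
n = ln(1.0) / ln(2.2408) = 0.0
Nearest integer order:

0


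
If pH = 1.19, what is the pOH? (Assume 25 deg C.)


At 25 deg C, pH + pOH = 14.
pOH = 14 - pH = 14 - 1.19
pOH = 12.81:

12.81


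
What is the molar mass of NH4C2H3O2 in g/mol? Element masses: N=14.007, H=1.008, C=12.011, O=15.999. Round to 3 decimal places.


M = sum(count * atomic_mass) over atoms.
M = 1*14.007 + 7*1.008 + 2*12.011 + 2*15.999
M = 14.007 + 7.056 + 24.022 + 31.998
M = 77.083 g/mol, rounded to 3 dp:

77.083 g/mol


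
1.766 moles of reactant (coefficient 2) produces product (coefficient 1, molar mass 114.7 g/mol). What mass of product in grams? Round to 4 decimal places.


Use the coefficient ratio to convert reactant moles to product moles, then multiply by the product's molar mass.
moles_P = moles_R * (coeff_P / coeff_R) = 1.766 * (1/2) = 0.883
mass_P = moles_P * M_P = 0.883 * 114.7
mass_P = 101.2801 g, rounded to 4 dp:

101.2801 g


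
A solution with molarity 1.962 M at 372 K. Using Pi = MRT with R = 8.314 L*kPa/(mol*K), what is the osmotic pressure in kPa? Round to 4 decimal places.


Osmotic pressure (van't Hoff): Pi = M*R*T.
RT = 8.314 * 372 = 3092.808
Pi = 1.962 * 3092.808
Pi = 6068.089296 kPa, rounded to 4 dp:

6068.0893 kPa


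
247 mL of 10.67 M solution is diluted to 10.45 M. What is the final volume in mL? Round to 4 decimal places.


Dilution: M1*V1 = M2*V2, solve for V2.
V2 = M1*V1 / M2
V2 = 10.67 * 247 / 10.45
V2 = 2635.49 / 10.45
V2 = 252.2 mL, rounded to 4 dp:

252.2000 mL


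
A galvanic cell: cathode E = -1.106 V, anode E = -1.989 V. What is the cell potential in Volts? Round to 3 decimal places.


Standard cell potential: E_cell = E_cathode - E_anode.
E_cell = -1.106 - (-1.989)
E_cell = 0.883 V, rounded to 3 dp:

0.883 V


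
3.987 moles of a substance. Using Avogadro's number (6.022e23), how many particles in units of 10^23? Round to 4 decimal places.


N = n * NA, then divide by 1e23 for the requested units.
N / 1e23 = n * 6.022
N / 1e23 = 3.987 * 6.022
N / 1e23 = 24.009714, rounded to 4 dp:

24.0097


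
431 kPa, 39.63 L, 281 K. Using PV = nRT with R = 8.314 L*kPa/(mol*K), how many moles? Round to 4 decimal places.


PV = nRT, solve for n = PV / (RT).
PV = 431 * 39.63 = 17080.53
RT = 8.314 * 281 = 2336.234
n = 17080.53 / 2336.234
n = 7.31113835 mol, rounded to 4 dp:

7.3111 mol


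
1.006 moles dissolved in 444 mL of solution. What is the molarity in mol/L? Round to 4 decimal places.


Convert volume to liters: V_L = V_mL / 1000.
V_L = 444 / 1000 = 0.444 L
M = n / V_L = 1.006 / 0.444
M = 2.26576577 mol/L, rounded to 4 dp:

2.2658 mol/L


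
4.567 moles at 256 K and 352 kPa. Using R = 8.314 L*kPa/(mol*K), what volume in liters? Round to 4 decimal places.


PV = nRT, solve for V = nRT / P.
nRT = 4.567 * 8.314 * 256 = 9720.3297
V = 9720.3297 / 352
V = 27.61457301 L, rounded to 4 dp:

27.6146 L


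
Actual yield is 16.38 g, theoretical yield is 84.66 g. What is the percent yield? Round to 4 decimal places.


% yield = 100 * actual / theoretical
% yield = 100 * 16.38 / 84.66
% yield = 19.34798016 %, rounded to 4 dp:

19.3480 %


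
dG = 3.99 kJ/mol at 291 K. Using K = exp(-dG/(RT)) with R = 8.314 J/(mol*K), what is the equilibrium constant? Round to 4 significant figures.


dG is in kJ/mol; multiply by 1000 to match R in J/(mol*K).
RT = 8.314 * 291 = 2419.374 J/mol
exponent = -dG*1000 / (RT) = -(3.99*1000) / 2419.374 = -1.64918694
K = exp(-1.64918694)
K = 0.19220612, rounded to 4 significant figures:

0.1922


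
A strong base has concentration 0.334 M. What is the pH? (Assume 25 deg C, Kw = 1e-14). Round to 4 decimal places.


A strong base dissociates completely, so [OH-] equals the given concentration.
pOH = -log10([OH-]) = -log10(0.334) = 0.476254
pH = 14 - pOH = 14 - 0.476254
pH = 13.523746, rounded to 4 dp:

13.5237


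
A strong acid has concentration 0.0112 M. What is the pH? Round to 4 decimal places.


A strong acid dissociates completely, so [H+] equals the given concentration.
pH = -log10([H+]) = -log10(0.0112)
pH = 1.95078198, rounded to 4 dp:

1.9508


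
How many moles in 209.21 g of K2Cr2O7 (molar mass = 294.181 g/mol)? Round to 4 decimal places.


n = mass / M
n = 209.21 / 294.181
n = 0.71116082 mol, rounded to 4 dp:

0.7112 mol


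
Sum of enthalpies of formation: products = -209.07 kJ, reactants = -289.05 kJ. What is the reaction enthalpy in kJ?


dH_rxn = sum(dH_f products) - sum(dH_f reactants)
dH_rxn = -209.07 - (-289.05)
dH_rxn = 79.98 kJ:

79.98 kJ


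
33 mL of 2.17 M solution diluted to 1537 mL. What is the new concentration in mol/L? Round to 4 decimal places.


Dilution: M1*V1 = M2*V2, solve for M2.
M2 = M1*V1 / V2
M2 = 2.17 * 33 / 1537
M2 = 71.61 / 1537
M2 = 0.04659076 mol/L, rounded to 4 dp:

0.0466 mol/L


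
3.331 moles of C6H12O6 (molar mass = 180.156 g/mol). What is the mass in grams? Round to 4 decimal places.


mass = n * M
mass = 3.331 * 180.156
mass = 600.099636 g, rounded to 4 dp:

600.0996 g


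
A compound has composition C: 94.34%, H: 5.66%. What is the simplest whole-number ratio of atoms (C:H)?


Assume 100 g of compound, divide each mass% by atomic mass to get moles, then normalize by the smallest to get a raw atom ratio.
Moles per 100 g: C: 94.34/12.011 = 7.8545, H: 5.66/1.008 = 5.6151
Raw ratio (divide by min = 5.6151): C: 1.399, H: 1.0
Multiply by 5 to clear fractions: C: 6.994 ~= 7, H: 5.0 ~= 5
Reduce by GCD to get the simplest whole-number ratio:

7:5


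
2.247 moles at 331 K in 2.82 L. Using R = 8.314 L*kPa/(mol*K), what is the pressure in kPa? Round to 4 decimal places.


PV = nRT, solve for P = nRT / V.
nRT = 2.247 * 8.314 * 331 = 6183.5957
P = 6183.5957 / 2.82
P = 2192.76443262 kPa, rounded to 4 dp:

2192.7644 kPa


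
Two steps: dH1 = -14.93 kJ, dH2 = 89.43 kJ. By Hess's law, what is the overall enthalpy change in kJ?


Hess's law: enthalpy is a state function, so add the step enthalpies.
dH_total = dH1 + dH2 = -14.93 + (89.43)
dH_total = 74.5 kJ:

74.50 kJ


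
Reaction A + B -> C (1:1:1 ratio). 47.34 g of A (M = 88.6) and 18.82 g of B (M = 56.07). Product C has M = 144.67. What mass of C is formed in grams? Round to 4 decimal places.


Find moles of each reactant; the smaller value is the limiting reagent in a 1:1:1 reaction, so moles_C equals moles of the limiter.
n_A = mass_A / M_A = 47.34 / 88.6 = 0.534312 mol
n_B = mass_B / M_B = 18.82 / 56.07 = 0.335652 mol
Limiting reagent: B (smaller), n_limiting = 0.335652 mol
mass_C = n_limiting * M_C = 0.335652 * 144.67
mass_C = 48.55877484 g, rounded to 4 dp:

48.5588 g


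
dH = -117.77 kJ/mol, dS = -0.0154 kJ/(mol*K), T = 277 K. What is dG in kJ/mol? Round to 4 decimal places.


Gibbs: dG = dH - T*dS (consistent units, dS already in kJ/(mol*K)).
T*dS = 277 * -0.0154 = -4.2658
dG = -117.77 - (-4.2658)
dG = -113.5042 kJ/mol, rounded to 4 dp:

-113.5042 kJ/mol


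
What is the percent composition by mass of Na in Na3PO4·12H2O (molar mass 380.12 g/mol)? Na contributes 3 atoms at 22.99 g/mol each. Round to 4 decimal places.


pct = 100 * (n_elem * M_elem) / M_total
mass_contribution = 3 * 22.99 = 68.97 g/mol
pct = 100 * 68.97 / 380.12
pct = 18.14427023 %, rounded to 4 dp:

18.1443 %


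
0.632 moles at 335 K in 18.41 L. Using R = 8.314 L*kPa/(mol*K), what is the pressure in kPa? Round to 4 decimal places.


PV = nRT, solve for P = nRT / V.
nRT = 0.632 * 8.314 * 335 = 1760.2401
P = 1760.2401 / 18.41
P = 95.6132591 kPa, rounded to 4 dp:

95.6133 kPa


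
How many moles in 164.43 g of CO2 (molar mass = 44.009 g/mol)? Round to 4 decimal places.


n = mass / M
n = 164.43 / 44.009
n = 3.73628122 mol, rounded to 4 dp:

3.7363 mol


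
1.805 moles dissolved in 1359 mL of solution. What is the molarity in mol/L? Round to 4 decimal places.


Convert volume to liters: V_L = V_mL / 1000.
V_L = 1359 / 1000 = 1.359 L
M = n / V_L = 1.805 / 1.359
M = 1.32818249 mol/L, rounded to 4 dp:

1.3282 mol/L


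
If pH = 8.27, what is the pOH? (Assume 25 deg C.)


At 25 deg C, pH + pOH = 14.
pOH = 14 - pH = 14 - 8.27
pOH = 5.73:

5.73


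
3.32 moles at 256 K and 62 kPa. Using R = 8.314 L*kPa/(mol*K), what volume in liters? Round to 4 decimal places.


PV = nRT, solve for V = nRT / P.
nRT = 3.32 * 8.314 * 256 = 7066.2349
V = 7066.2349 / 62
V = 113.97153065 L, rounded to 4 dp:

113.9715 L


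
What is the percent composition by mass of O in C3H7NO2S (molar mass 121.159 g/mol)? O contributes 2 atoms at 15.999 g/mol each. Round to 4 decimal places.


pct = 100 * (n_elem * M_elem) / M_total
mass_contribution = 2 * 15.999 = 31.998 g/mol
pct = 100 * 31.998 / 121.159
pct = 26.40992415 %, rounded to 4 dp:

26.4099 %


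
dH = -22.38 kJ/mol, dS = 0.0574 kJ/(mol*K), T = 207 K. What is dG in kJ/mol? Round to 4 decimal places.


Gibbs: dG = dH - T*dS (consistent units, dS already in kJ/(mol*K)).
T*dS = 207 * 0.0574 = 11.8818
dG = -22.38 - (11.8818)
dG = -34.2618 kJ/mol, rounded to 4 dp:

-34.2618 kJ/mol


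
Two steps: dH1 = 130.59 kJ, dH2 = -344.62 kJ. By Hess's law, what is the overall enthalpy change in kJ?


Hess's law: enthalpy is a state function, so add the step enthalpies.
dH_total = dH1 + dH2 = 130.59 + (-344.62)
dH_total = -214.03 kJ:

-214.03 kJ


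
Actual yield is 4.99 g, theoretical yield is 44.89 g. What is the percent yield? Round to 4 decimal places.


% yield = 100 * actual / theoretical
% yield = 100 * 4.99 / 44.89
% yield = 11.11606148 %, rounded to 4 dp:

11.1161 %


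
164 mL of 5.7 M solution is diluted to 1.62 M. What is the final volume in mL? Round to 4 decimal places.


Dilution: M1*V1 = M2*V2, solve for V2.
V2 = M1*V1 / M2
V2 = 5.7 * 164 / 1.62
V2 = 934.8 / 1.62
V2 = 577.03703704 mL, rounded to 4 dp:

577.0370 mL


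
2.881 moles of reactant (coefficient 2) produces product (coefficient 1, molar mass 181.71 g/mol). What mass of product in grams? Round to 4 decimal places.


Use the coefficient ratio to convert reactant moles to product moles, then multiply by the product's molar mass.
moles_P = moles_R * (coeff_P / coeff_R) = 2.881 * (1/2) = 1.4405
mass_P = moles_P * M_P = 1.4405 * 181.71
mass_P = 261.753255 g, rounded to 4 dp:

261.7533 g


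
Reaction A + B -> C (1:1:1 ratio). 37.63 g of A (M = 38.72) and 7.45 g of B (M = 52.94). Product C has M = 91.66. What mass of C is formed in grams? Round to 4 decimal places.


Find moles of each reactant; the smaller value is the limiting reagent in a 1:1:1 reaction, so moles_C equals moles of the limiter.
n_A = mass_A / M_A = 37.63 / 38.72 = 0.971849 mol
n_B = mass_B / M_B = 7.45 / 52.94 = 0.140725 mol
Limiting reagent: B (smaller), n_limiting = 0.140725 mol
mass_C = n_limiting * M_C = 0.140725 * 91.66
mass_C = 12.8988535 g, rounded to 4 dp:

12.8989 g


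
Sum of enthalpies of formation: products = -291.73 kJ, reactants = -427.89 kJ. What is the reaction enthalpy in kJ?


dH_rxn = sum(dH_f products) - sum(dH_f reactants)
dH_rxn = -291.73 - (-427.89)
dH_rxn = 136.16 kJ:

136.16 kJ


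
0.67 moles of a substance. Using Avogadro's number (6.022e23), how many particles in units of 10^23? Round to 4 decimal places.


N = n * NA, then divide by 1e23 for the requested units.
N / 1e23 = n * 6.022
N / 1e23 = 0.67 * 6.022
N / 1e23 = 4.03474, rounded to 4 dp:

4.0347


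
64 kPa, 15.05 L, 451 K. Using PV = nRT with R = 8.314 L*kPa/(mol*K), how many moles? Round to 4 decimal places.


PV = nRT, solve for n = PV / (RT).
PV = 64 * 15.05 = 963.2
RT = 8.314 * 451 = 3749.614
n = 963.2 / 3749.614
n = 0.25687977 mol, rounded to 4 dp:

0.2569 mol


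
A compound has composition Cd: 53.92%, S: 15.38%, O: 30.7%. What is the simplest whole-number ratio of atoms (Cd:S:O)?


Assume 100 g of compound, divide each mass% by atomic mass to get moles, then normalize by the smallest to get a raw atom ratio.
Moles per 100 g: Cd: 53.92/112.414 = 0.4797, S: 15.38/32.065 = 0.4797, O: 30.7/15.999 = 1.9189
Raw ratio (divide by min = 0.4797): Cd: 1.0, S: 1.0, O: 4.001
Multiply by 1 to clear fractions: Cd: 1.0 ~= 1, S: 1.0 ~= 1, O: 4.001 ~= 4
Reduce by GCD to get the simplest whole-number ratio:

1:1:4


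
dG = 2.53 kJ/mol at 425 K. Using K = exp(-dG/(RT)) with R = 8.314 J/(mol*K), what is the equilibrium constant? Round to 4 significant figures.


dG is in kJ/mol; multiply by 1000 to match R in J/(mol*K).
RT = 8.314 * 425 = 3533.45 J/mol
exponent = -dG*1000 / (RT) = -(2.53*1000) / 3533.45 = -0.71601409
K = exp(-0.71601409)
K = 0.48869628, rounded to 4 significant figures:

0.4887


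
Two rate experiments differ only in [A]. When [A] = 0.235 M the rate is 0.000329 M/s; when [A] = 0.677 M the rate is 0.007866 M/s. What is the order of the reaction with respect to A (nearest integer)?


Rate is proportional to [A]^n, so rate2/rate1 = ([A]2/[A]1)^n. Take logs to solve for n.
rate2/rate1 = 0.007866 / 0.000329 = 23.9088
[A]2/[A]1 = 0.677 / 0.235 = 2.8809
n = ln(23.9088) / ln(2.8809) = 3.0
Nearest integer order:

3


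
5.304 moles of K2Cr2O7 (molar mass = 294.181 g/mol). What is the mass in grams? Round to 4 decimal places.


mass = n * M
mass = 5.304 * 294.181
mass = 1560.336024 g, rounded to 4 dp:

1560.3360 g


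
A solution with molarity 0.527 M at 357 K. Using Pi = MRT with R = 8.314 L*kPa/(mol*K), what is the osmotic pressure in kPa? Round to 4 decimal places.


Osmotic pressure (van't Hoff): Pi = M*R*T.
RT = 8.314 * 357 = 2968.098
Pi = 0.527 * 2968.098
Pi = 1564.187646 kPa, rounded to 4 dp:

1564.1876 kPa


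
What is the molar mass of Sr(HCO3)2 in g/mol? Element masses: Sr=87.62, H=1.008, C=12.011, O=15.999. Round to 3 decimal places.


M = sum(count * atomic_mass) over atoms.
M = 1*87.62 + 2*1.008 + 2*12.011 + 6*15.999
M = 87.62 + 2.016 + 24.022 + 95.994
M = 209.652 g/mol, rounded to 3 dp:

209.652 g/mol


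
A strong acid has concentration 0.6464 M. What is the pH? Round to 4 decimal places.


A strong acid dissociates completely, so [H+] equals the given concentration.
pH = -log10([H+]) = -log10(0.6464)
pH = 0.18949865, rounded to 4 dp:

0.1895


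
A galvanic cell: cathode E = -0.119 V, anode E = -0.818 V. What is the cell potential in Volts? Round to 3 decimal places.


Standard cell potential: E_cell = E_cathode - E_anode.
E_cell = -0.119 - (-0.818)
E_cell = 0.699 V, rounded to 3 dp:

0.699 V


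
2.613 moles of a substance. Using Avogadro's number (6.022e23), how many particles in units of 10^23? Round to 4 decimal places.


N = n * NA, then divide by 1e23 for the requested units.
N / 1e23 = n * 6.022
N / 1e23 = 2.613 * 6.022
N / 1e23 = 15.735486, rounded to 4 dp:

15.7355


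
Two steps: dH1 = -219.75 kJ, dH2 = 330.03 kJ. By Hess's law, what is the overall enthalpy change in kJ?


Hess's law: enthalpy is a state function, so add the step enthalpies.
dH_total = dH1 + dH2 = -219.75 + (330.03)
dH_total = 110.28 kJ:

110.28 kJ


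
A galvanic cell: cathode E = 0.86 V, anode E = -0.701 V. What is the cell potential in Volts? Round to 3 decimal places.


Standard cell potential: E_cell = E_cathode - E_anode.
E_cell = 0.86 - (-0.701)
E_cell = 1.561 V, rounded to 3 dp:

1.561 V


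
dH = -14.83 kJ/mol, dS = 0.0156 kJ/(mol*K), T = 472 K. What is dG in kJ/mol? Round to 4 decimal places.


Gibbs: dG = dH - T*dS (consistent units, dS already in kJ/(mol*K)).
T*dS = 472 * 0.0156 = 7.3632
dG = -14.83 - (7.3632)
dG = -22.1932 kJ/mol, rounded to 4 dp:

-22.1932 kJ/mol


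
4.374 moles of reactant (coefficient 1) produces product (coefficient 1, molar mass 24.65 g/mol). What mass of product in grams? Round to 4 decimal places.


Use the coefficient ratio to convert reactant moles to product moles, then multiply by the product's molar mass.
moles_P = moles_R * (coeff_P / coeff_R) = 4.374 * (1/1) = 4.374
mass_P = moles_P * M_P = 4.374 * 24.65
mass_P = 107.8191 g, rounded to 4 dp:

107.8191 g


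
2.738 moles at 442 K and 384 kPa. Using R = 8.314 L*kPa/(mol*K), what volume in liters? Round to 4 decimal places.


PV = nRT, solve for V = nRT / P.
nRT = 2.738 * 8.314 * 442 = 10061.5695
V = 10061.5695 / 384
V = 26.20200391 L, rounded to 4 dp:

26.2020 L
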